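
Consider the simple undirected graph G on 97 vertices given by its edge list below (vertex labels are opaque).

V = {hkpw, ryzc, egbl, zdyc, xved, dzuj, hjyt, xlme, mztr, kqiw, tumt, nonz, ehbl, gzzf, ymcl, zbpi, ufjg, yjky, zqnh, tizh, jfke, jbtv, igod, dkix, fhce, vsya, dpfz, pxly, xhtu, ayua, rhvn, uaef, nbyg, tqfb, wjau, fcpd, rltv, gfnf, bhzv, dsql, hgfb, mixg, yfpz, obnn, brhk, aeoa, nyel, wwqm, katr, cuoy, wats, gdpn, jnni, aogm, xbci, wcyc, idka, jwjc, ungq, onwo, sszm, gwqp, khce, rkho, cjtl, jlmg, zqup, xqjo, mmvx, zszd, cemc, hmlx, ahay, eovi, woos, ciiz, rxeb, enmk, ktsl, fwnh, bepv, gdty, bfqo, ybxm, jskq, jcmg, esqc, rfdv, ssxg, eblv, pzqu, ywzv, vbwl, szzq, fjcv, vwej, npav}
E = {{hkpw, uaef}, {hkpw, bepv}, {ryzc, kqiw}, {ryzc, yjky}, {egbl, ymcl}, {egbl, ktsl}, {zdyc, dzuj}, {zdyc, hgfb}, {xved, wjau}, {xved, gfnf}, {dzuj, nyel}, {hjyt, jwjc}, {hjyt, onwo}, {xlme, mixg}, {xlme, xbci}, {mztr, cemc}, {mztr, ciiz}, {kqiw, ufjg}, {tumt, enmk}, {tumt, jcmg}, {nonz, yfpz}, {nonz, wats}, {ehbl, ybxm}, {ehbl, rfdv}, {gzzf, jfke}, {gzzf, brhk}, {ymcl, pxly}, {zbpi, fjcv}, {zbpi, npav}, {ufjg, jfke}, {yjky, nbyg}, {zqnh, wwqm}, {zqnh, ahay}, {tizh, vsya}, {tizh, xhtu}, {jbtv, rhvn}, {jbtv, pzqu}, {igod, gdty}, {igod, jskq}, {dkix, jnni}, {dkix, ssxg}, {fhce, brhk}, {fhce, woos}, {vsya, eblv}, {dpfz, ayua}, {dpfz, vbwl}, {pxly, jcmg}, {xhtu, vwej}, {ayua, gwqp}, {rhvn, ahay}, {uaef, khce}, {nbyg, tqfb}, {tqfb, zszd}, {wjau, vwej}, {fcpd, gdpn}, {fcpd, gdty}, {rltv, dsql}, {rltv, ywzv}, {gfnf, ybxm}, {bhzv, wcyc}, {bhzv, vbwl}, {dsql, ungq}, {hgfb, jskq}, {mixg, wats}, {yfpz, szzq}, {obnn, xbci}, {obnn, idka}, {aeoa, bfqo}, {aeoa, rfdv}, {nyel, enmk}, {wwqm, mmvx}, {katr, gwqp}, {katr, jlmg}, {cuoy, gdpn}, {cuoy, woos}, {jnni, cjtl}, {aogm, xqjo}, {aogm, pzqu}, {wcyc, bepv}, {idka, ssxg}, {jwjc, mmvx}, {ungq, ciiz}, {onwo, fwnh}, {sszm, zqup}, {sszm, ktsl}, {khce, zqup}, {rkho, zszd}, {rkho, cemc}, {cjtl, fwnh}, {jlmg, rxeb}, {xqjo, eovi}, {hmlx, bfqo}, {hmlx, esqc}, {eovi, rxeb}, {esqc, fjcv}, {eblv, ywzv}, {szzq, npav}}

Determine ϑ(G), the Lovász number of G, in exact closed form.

Vertex tumt has 2 neighbors: enmk, jcmg.
Vertex khce has 2 neighbors: uaef, zqup.
N(pzqu) = {jbtv, aogm}, |N(pzqu)| = 2.
Vertex jnni has 2 neighbors: dkix, cjtl.
Every vertex has degree 2 (N=97); a single 97-cycle (edge-transitive).
spec(A) ≈ [2.0, 1.9958, 1.9832, 1.9624, 1.9332, 1.896, 1.8508, 1.7979, 1.7374, 1.6697, 1.5949, 1.5134, 1.4256, 1.3318, 1.2325, 1.1279, 1.0186, 0.9051, 0.7878, 0.6671, 0.5437, 0.4179, 0.2905, 0.1618, 0.0324, -0.0971, -0.2262, -0.3544, -0.481, -0.6057, -0.7278, -0.8469, -0.9624, -1.0738, -1.1808, -1.2828, -1.3794, -1.4703, -1.555, -1.6331, -1.7044, -1.7686, -1.8253, -1.8744, -1.9156, -1.9488, -1.9738, -1.9906, -1.999] (distinct, 4 d.p.).
−97·(-2*cos(pi/97)) / ((2)−(-2*cos(pi/97))) = 97*cos(pi/97)/(cos(pi/97) + 1) = ϑ(G).
= 48.487279214… (decimal).
Check 48 ≤ 97*cos(pi/97)/(cos(pi/97) + 1) ≤ 49: both strict.

97*cos(pi/97)/(cos(pi/97) + 1)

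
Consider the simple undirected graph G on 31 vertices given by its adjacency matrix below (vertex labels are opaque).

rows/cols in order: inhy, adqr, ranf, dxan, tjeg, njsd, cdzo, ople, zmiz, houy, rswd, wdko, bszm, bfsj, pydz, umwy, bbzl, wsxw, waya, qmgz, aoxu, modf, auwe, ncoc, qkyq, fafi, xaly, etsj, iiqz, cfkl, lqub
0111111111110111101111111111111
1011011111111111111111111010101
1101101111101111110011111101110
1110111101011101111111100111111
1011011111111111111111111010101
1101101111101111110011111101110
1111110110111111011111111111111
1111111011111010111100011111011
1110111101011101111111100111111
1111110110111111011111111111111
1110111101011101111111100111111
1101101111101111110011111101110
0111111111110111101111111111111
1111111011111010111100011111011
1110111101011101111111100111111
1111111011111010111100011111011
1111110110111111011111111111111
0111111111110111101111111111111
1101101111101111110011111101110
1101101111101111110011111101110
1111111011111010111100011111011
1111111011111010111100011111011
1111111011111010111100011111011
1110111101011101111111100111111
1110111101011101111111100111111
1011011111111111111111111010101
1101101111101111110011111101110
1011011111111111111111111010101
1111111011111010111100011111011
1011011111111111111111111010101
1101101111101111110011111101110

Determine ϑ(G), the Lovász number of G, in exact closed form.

deg(houy) = 28; N(houy) = {inhy, adqr, ranf, dxan, tjeg, njsd, ople, zmiz, rswd, wdko, bszm, bfsj, pydz, umwy, wsxw, waya, qmgz, aoxu, modf, auwe, ncoc, qkyq, fafi, xaly, etsj, iiqz, cfkl, lqub}.
N(iiqz) = {inhy, adqr, ranf, dxan, tjeg, njsd, cdzo, zmiz, houy, rswd, wdko, bszm, pydz, bbzl, wsxw, waya, qmgz, ncoc, qkyq, fafi, xaly, etsj, cfkl, lqub}, |N(iiqz)| = 24.
deg(lqub) = 24; N(lqub) = {inhy, adqr, dxan, tjeg, cdzo, ople, zmiz, houy, rswd, bszm, bfsj, pydz, umwy, bbzl, wsxw, aoxu, modf, auwe, ncoc, qkyq, fafi, etsj, iiqz, cfkl}.
N(etsj) = {inhy, ranf, dxan, njsd, cdzo, ople, zmiz, houy, rswd, wdko, bszm, bfsj, pydz, umwy, bbzl, wsxw, waya, qmgz, aoxu, modf, auwe, ncoc, qkyq, xaly, iiqz, lqub}, |N(etsj)| = 26.
G = K_{7,7,6,5,3,3}: α = 7 = χ(Ḡ), so ϑ = 7.
Numerically 7.000000000.
7 ≤ 7 ≤ 7: collapsed.

7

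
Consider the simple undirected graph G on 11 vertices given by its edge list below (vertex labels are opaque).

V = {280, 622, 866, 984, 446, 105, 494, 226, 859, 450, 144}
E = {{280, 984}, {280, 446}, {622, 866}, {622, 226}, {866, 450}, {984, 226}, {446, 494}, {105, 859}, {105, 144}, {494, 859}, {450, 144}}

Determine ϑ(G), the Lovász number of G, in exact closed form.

11*cos(pi/11)/(cos(pi/11) + 1)

deg(105) = 2; N(105) = {859, 144}.
Vertex 984 has 2 neighbors: 280, 226.
Vertex 144 has 2 neighbors: 105, 450.
Vertex 622 has 2 neighbors: 866, 226.
Regular of degree 2 on 11 vertices: connected 2-regular on 11 ⇒ C_{11}.
The 6 distinct eigenvalues: [2.0, 1.68251, 0.83083, -0.28463, -1.30972, -1.91899].
λ_max=2, λ_min=-2*cos(pi/11); ϑ = −11·λ_min/(λ_max−λ_min) = 11*cos(pi/11)/(cos(pi/11) + 1).
ϑ(G) ≈ 5.3863029.
Sandwich: α(G)=5 ≤ ϑ(G)=11*cos(pi/11)/(cos(pi/11) + 1) ≤ χ(Ḡ)=6 (both strict).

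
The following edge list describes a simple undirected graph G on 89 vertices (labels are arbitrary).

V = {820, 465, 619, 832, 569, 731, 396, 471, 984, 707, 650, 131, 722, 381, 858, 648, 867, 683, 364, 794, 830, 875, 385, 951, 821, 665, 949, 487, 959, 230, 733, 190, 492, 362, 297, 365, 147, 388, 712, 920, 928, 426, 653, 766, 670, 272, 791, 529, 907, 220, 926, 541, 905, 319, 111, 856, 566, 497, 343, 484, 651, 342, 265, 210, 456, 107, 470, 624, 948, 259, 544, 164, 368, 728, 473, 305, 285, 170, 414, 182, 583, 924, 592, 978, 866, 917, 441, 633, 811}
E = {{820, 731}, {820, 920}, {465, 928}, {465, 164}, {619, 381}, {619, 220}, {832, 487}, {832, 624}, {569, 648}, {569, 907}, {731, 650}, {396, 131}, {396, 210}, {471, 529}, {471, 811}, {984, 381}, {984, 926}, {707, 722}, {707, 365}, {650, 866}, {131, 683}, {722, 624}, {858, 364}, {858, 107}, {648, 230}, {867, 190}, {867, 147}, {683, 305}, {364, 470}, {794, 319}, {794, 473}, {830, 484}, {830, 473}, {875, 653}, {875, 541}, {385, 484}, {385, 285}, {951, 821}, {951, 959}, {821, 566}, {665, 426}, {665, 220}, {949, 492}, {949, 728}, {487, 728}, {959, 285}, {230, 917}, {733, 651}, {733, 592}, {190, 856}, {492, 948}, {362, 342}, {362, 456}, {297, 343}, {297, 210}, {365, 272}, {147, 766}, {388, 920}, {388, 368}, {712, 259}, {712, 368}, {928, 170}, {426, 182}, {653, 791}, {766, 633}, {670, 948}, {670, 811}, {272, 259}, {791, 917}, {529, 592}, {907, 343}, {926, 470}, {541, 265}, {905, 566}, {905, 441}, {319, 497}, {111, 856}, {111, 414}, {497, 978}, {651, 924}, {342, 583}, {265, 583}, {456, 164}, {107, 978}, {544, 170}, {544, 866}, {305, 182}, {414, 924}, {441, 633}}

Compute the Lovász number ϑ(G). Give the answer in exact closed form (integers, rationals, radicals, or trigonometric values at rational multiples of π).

89*cos(pi/89)/(cos(pi/89) + 1)

deg(484) = 2; N(484) = {830, 385}.
N(343) = {297, 907}, |N(343)| = 2.
N(728) = {949, 487}, |N(728)| = 2.
deg(381) = 2; N(381) = {619, 984}.
G on 89 vertices is 2-regular; the odd cycle C_{89}.
spec(A) ≈ [2.0, 1.99502, 1.9801, 1.95531, 1.92078, 1.87669, 1.82324, 1.76071, 1.68941, 1.60969, 1.52196, 1.42664, 1.32421, 1.21519, 1.10011, 0.97955, 0.85411, 0.72442, 0.59112, 0.45487, 0.31635, 0.17626, 0.0353, -0.10585, -0.24646, -0.38585, -0.52332, -0.65818, -0.78976, -0.9174, -1.04048, -1.15837, -1.27049, -1.37628, -1.47522, -1.5668, -1.65058, -1.72614, -1.79309, -1.85112, -1.89992, -1.93926, -1.96893, -1.9888, -1.99875] (distinct, 5 d.p.).
With N=89: ϑ(G) = 89·(-(-1)*2*cos(pi/89))/(2−(-2*cos(pi/89))) = 89*cos(pi/89)/(cos(pi/89) + 1).
Numerically 44.486135.
44 ≤ 89*cos(pi/89)/(cos(pi/89) + 1) ≤ 45: both strict.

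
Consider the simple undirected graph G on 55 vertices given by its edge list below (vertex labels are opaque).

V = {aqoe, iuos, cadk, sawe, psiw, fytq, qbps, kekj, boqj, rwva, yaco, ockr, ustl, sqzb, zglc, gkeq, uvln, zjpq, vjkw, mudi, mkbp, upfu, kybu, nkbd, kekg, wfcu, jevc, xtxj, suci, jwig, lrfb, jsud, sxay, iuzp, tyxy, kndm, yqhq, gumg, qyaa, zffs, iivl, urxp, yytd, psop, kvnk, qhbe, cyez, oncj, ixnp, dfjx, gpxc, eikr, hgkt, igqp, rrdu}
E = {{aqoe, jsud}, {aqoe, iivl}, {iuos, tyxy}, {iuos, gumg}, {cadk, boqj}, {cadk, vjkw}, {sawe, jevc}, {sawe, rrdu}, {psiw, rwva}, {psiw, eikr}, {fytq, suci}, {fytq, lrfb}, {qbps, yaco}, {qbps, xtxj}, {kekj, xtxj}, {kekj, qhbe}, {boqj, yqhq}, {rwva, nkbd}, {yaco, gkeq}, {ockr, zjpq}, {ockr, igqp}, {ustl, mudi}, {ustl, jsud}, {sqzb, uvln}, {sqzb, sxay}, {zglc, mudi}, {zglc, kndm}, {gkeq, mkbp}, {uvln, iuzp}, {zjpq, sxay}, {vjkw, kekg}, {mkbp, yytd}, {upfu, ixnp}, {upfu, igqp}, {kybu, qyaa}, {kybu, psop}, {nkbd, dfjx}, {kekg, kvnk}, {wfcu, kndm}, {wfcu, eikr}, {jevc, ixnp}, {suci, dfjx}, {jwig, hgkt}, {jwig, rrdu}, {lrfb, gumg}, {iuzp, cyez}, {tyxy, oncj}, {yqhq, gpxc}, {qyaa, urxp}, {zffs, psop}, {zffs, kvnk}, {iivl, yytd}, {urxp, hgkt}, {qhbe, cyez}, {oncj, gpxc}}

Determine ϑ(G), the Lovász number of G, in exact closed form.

Vertex eikr has 2 neighbors: psiw, wfcu.
N(cadk) = {boqj, vjkw}, |N(cadk)| = 2.
deg(xtxj) = 2; N(xtxj) = {qbps, kekj}.
N(gumg) = {iuos, lrfb}, |N(gumg)| = 2.
55-vertex 2-regular graph: a single 55-cycle (edge-transitive).
spec(A) ≈ [2.0, 1.986963, 1.948024, 1.883689, 1.794797, 1.682507, 1.548283, 1.393875, 1.221296, 1.032795, 0.83083, 0.618034, 0.397181, 0.17115, -0.057112, -0.28463, -0.508437, -0.725615, -0.933335, -1.128886, -1.309721, -1.473482, -1.618034, -1.741492, -1.842247, -1.918986, -1.970708, -1.996738] (distinct, 6 d.p.).
ϑ = −N·λ_min/(λ_max−λ_min) = −55·(-2*cos(pi/55))/(2−(-2*cos(pi/55))) = 55*cos(pi/55)/(cos(pi/55) + 1).
≈ 27.4775569 (to 7 d.p.).
α=27, χ(Ḡ)=28; ϑ=55*cos(pi/55)/(cos(pi/55) + 1) lies between (both strict).

55*cos(pi/55)/(cos(pi/55) + 1)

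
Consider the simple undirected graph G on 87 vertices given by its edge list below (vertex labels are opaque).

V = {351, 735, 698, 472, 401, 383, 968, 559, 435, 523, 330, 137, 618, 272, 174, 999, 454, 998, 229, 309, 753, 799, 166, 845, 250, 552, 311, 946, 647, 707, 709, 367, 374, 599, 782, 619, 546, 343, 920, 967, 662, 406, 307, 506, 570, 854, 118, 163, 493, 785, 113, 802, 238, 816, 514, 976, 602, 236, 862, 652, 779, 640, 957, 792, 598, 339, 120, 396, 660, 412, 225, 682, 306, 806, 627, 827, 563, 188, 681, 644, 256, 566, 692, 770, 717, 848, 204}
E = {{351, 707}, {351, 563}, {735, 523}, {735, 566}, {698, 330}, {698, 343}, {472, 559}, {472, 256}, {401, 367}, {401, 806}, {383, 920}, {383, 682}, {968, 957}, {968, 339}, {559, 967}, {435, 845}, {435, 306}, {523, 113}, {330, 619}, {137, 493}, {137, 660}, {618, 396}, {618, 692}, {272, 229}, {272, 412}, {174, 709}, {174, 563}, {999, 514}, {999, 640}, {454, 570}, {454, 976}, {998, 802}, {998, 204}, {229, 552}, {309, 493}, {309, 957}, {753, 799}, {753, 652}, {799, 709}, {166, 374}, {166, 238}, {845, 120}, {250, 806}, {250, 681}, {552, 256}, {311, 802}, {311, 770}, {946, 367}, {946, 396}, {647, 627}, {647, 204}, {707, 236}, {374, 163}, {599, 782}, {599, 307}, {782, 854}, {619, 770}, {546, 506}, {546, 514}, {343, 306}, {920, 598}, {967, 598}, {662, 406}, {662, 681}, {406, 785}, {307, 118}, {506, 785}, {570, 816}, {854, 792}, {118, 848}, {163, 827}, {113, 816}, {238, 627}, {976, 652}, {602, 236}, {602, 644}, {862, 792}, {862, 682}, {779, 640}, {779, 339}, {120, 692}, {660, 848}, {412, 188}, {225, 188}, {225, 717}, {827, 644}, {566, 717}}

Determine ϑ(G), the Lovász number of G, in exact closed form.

deg(599) = 2; N(599) = {782, 307}.
deg(435) = 2; N(435) = {845, 306}.
N(229) = {272, 552}, |N(229)| = 2.
N(374) = {166, 163}, |N(374)| = 2.
Every vertex has degree 2 (N=87); a single 87-cycle (edge-transitive).
A has 44 distinct eigenvalues ≈ [2.0, 1.994786, 1.979173, 1.953241, 1.917126, 1.871016, 1.815151, 1.749823, 1.675372, 1.592186, 1.5007, 1.401389, 1.294773, 1.181406, 1.061879, 0.936817, 0.80687, 0.672717, 0.535057, 0.394607, 0.252099, 0.108278, -0.036108, -0.180306, -0.323564, -0.465135, -0.604281, -0.740276, -0.872412, -1.0, -1.122374, -1.238897, -1.34896, -1.451991, -1.547452, -1.634845, -1.713714, -1.78365, -1.844286, -1.895306, -1.936446, -1.96749, -1.988276, -1.998696].
ϑ = −N·λ_min/(λ_max−λ_min) = −87·(-2*cos(pi/87))/(2−(-2*cos(pi/87))) = 87*cos(pi/87)/(cos(pi/87) + 1).
Numerically 43.4858165.
α=43, χ(Ḡ)=44; ϑ=87*cos(pi/87)/(cos(pi/87) + 1) lies between (both strict).

87*cos(pi/87)/(cos(pi/87) + 1)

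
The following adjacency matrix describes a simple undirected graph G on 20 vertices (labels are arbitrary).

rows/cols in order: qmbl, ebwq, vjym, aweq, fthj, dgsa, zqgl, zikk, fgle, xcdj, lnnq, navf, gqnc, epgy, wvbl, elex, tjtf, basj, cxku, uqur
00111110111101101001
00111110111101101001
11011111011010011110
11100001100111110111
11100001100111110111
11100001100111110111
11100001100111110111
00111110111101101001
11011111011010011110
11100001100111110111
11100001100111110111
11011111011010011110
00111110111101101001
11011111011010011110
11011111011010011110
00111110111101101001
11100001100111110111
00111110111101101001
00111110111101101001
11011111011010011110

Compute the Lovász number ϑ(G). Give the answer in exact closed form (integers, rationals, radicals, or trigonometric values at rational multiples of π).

Vertex ebwq has 13 neighbors: vjym, aweq, fthj, dgsa, zqgl, fgle, xcdj, lnnq, navf, epgy, wvbl, tjtf, uqur.
deg(epgy) = 14; N(epgy) = {qmbl, ebwq, aweq, fthj, dgsa, zqgl, zikk, xcdj, lnnq, gqnc, elex, tjtf, basj, cxku}.
deg(cxku) = 13; N(cxku) = {vjym, aweq, fthj, dgsa, zqgl, fgle, xcdj, lnnq, navf, epgy, wvbl, tjtf, uqur}.
N(fgle) = {qmbl, ebwq, aweq, fthj, dgsa, zqgl, zikk, xcdj, lnnq, gqnc, elex, tjtf, basj, cxku}, |N(fgle)| = 14.
K_{7,7,6} (perfect); ϑ(G) = α(G) = max{7,7,6} = 7.
ϑ(G) ≈ 7.00000000.
Sandwich: α(G)=7 ≤ ϑ(G)=7 ≤ χ(Ḡ)=7 (collapsed).

7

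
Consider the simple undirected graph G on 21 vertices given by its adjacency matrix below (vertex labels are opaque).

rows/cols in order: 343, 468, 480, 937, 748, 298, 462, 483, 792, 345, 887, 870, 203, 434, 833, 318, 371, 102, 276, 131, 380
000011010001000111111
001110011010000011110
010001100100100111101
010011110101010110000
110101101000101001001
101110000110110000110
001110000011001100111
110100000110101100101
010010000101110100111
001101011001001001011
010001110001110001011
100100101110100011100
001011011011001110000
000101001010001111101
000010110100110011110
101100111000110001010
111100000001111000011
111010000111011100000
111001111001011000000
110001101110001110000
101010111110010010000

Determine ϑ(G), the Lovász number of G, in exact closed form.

Vertex 870 has 10 neighbors: 343, 937, 462, 792, 345, 887, 203, 371, 102, 276.
N(434) = {937, 298, 792, 887, 833, 318, 371, 102, 276, 380}, |N(434)| = 10.
N(792) = {468, 748, 345, 870, 203, 434, 318, 276, 131, 380}, |N(792)| = 10.
deg(203) = 10; N(203) = {480, 748, 298, 483, 792, 887, 870, 833, 318, 371}.
Every vertex has degree 10 (N=21); this is K(7,2), the Kneser graph.
A has 3 distinct eigenvalues ≈ [10.0, 1.0, -4.0].
−21·(-4) / ((10)−(-4)) = 6 = ϑ(G).
Numerically 6.000000000.

6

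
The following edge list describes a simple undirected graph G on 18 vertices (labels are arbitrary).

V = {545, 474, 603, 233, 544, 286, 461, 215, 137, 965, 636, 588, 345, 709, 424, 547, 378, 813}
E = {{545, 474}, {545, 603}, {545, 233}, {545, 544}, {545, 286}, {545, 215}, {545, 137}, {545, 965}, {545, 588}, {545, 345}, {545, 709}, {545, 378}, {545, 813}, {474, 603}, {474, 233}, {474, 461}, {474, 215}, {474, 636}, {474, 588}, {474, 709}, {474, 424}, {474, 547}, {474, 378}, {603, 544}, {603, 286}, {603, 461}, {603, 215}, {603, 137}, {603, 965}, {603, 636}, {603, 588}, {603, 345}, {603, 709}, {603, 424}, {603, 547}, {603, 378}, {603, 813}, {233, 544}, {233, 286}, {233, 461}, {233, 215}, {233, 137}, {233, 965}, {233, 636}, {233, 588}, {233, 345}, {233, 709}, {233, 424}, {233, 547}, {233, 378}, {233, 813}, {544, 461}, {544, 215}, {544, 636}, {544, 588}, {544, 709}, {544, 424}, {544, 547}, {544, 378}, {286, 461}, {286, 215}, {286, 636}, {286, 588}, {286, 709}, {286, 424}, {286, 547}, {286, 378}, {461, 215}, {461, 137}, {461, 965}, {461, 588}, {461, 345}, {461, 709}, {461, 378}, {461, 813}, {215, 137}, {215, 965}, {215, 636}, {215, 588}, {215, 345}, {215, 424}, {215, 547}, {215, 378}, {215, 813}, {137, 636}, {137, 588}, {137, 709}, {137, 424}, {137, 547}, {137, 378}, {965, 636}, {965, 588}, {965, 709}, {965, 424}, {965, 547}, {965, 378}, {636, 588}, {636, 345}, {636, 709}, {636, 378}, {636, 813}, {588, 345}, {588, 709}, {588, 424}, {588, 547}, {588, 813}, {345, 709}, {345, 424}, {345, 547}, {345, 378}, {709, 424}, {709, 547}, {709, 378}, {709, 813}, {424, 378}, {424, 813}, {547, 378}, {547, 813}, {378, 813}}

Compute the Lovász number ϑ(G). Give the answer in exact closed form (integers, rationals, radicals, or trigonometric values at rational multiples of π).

7

Vertex 461 has 13 neighbors: 474, 603, 233, 544, 286, 215, 137, 965, 588, 345, 709, 378, 813.
N(965) = {545, 603, 233, 461, 215, 636, 588, 709, 424, 547, 378}, |N(965)| = 11.
deg(233) = 16; N(233) = {545, 474, 544, 286, 461, 215, 137, 965, 636, 588, 345, 709, 424, 547, 378, 813}.
N(474) = {545, 603, 233, 461, 215, 636, 588, 709, 424, 547, 378}, |N(474)| = 11.
Complete multipartite on [7, 5, 2, 2, 2]: sandwich collapses at ϑ=7.
≈ 7.00000 (to 5 d.p.).
7 ≤ 7 ≤ 7: collapsed.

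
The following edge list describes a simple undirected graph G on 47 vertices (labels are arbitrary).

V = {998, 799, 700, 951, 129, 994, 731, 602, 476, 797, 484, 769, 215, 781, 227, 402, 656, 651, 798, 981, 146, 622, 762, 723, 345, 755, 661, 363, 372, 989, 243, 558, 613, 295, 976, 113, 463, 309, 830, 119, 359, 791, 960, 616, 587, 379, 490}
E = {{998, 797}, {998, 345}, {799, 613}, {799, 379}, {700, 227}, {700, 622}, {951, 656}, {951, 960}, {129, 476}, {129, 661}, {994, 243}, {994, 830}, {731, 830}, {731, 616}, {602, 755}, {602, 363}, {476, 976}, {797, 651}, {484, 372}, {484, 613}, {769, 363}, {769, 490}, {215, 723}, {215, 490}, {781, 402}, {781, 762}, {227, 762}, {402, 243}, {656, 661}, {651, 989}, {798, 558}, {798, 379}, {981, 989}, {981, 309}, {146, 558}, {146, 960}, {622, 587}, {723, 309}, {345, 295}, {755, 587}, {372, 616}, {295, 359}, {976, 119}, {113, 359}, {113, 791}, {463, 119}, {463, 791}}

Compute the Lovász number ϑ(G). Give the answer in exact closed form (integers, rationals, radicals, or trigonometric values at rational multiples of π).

N(976) = {476, 119}, |N(976)| = 2.
Vertex 613 has 2 neighbors: 799, 484.
N(798) = {558, 379}, |N(798)| = 2.
N(661) = {129, 656}, |N(661)| = 2.
Every vertex has degree 2 (N=47); the odd cycle C_{47}.
spec(A) ≈ [2.0, 1.982155, 1.928938, 1.8413, 1.720803, 1.569599, 1.390385, 1.186359, 0.961164, 0.718816, 0.46364, 0.200191, -0.06683, -0.332659, -0.592551, -0.84187, -1.076165, -1.291256, -1.483304, -1.648883, -1.785038, -1.889338, -1.959923, -1.995534] (distinct, 6 d.p.).
λ_max=2, λ_min=-2*cos(pi/47); ϑ = −47·λ_min/(λ_max−λ_min) = 47*cos(pi/47)/(cos(pi/47) + 1).
Numerically 23.47373149.
23 ≤ 47*cos(pi/47)/(cos(pi/47) + 1) ≤ 24: both strict.

47*cos(pi/47)/(cos(pi/47) + 1)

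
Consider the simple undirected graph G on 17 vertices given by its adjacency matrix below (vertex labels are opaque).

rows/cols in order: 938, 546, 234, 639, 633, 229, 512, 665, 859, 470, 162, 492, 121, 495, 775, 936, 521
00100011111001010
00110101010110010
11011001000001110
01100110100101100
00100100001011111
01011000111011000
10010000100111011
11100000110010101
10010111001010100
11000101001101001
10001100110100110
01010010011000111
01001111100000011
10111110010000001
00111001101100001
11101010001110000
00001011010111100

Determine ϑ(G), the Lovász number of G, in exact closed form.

sqrt(17)

deg(775) = 8; N(775) = {234, 639, 633, 665, 859, 162, 492, 521}.
deg(229) = 8; N(229) = {546, 639, 633, 859, 470, 162, 121, 495}.
N(521) = {633, 512, 665, 470, 492, 121, 495, 775}, |N(521)| = 8.
Vertex 121 has 8 neighbors: 546, 633, 229, 512, 665, 859, 936, 521.
Every vertex has degree 8 (N=17); SR(17,8,3,4) — a Paley graph.
A has 3 distinct eigenvalues ≈ [8.0, 1.5616, -2.5616].
ϑ = −N·λ_min/(λ_max−λ_min) = −17·(-sqrt(17)/2 - 1/2)/(8−(-sqrt(17)/2 - 1/2)) = sqrt(17).
= 4.12310563… (decimal).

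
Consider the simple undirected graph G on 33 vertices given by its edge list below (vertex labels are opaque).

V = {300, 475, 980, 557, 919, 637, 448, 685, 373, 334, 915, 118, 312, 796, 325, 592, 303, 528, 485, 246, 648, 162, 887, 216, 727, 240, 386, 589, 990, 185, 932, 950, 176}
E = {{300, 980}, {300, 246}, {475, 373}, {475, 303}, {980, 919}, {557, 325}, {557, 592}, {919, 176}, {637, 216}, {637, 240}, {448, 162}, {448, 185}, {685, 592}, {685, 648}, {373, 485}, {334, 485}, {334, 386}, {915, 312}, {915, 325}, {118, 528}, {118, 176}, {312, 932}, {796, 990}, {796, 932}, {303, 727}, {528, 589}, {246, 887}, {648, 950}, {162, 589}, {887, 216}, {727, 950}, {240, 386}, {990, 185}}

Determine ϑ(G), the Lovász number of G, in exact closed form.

33*cos(pi/33)/(cos(pi/33) + 1)

N(528) = {118, 589}, |N(528)| = 2.
Vertex 932 has 2 neighbors: 312, 796.
deg(915) = 2; N(915) = {312, 325}.
Vertex 980 has 2 neighbors: 300, 919.
Every vertex has degree 2 (N=33); this is C_{33}, the 33-cycle.
A has 17 distinct eigenvalues ≈ [2.0, 1.9639, 1.8567, 1.6825, 1.4475, 1.1601, 0.8308, 0.4715, 0.0952, -0.2846, -0.6541, -1.0, -1.3097, -1.5721, -1.7777, -1.919, -1.9909].
Lovász (edge-transitive): ϑ = −33·(-2*cos(pi/33))/((2)−(-2*cos(pi/33))) = 33*cos(pi/33)/(cos(pi/33) + 1).
Numerically 16.46255859.
Lovász sandwich 16 ≤ 33*cos(pi/33)/(cos(pi/33) + 1) ≤ 17: both strict.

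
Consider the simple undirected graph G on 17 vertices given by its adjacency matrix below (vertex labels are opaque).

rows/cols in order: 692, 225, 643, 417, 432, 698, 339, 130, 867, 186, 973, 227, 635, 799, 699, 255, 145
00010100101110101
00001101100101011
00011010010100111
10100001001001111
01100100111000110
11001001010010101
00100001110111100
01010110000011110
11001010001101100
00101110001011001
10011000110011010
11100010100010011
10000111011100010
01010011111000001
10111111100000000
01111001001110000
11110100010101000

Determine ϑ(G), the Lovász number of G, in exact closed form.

Vertex 130 has 8 neighbors: 225, 417, 698, 339, 635, 799, 699, 255.
Vertex 145 has 8 neighbors: 692, 225, 643, 417, 698, 186, 227, 799.
N(867) = {692, 225, 432, 339, 973, 227, 799, 699}, |N(867)| = 8.
N(255) = {225, 643, 417, 432, 130, 973, 227, 635}, |N(255)| = 8.
Regular of degree 8 on 17 vertices: strongly regular (17,8,3,4).
A has 3 distinct eigenvalues ≈ [8.0, 1.5616, -2.5616].
With N=17: ϑ(G) = 17·(-(-sqrt(17)/2 - 1/2))/(8−(-sqrt(17)/2 - 1/2)) = sqrt(17).
Numerically 4.1231056.

sqrt(17)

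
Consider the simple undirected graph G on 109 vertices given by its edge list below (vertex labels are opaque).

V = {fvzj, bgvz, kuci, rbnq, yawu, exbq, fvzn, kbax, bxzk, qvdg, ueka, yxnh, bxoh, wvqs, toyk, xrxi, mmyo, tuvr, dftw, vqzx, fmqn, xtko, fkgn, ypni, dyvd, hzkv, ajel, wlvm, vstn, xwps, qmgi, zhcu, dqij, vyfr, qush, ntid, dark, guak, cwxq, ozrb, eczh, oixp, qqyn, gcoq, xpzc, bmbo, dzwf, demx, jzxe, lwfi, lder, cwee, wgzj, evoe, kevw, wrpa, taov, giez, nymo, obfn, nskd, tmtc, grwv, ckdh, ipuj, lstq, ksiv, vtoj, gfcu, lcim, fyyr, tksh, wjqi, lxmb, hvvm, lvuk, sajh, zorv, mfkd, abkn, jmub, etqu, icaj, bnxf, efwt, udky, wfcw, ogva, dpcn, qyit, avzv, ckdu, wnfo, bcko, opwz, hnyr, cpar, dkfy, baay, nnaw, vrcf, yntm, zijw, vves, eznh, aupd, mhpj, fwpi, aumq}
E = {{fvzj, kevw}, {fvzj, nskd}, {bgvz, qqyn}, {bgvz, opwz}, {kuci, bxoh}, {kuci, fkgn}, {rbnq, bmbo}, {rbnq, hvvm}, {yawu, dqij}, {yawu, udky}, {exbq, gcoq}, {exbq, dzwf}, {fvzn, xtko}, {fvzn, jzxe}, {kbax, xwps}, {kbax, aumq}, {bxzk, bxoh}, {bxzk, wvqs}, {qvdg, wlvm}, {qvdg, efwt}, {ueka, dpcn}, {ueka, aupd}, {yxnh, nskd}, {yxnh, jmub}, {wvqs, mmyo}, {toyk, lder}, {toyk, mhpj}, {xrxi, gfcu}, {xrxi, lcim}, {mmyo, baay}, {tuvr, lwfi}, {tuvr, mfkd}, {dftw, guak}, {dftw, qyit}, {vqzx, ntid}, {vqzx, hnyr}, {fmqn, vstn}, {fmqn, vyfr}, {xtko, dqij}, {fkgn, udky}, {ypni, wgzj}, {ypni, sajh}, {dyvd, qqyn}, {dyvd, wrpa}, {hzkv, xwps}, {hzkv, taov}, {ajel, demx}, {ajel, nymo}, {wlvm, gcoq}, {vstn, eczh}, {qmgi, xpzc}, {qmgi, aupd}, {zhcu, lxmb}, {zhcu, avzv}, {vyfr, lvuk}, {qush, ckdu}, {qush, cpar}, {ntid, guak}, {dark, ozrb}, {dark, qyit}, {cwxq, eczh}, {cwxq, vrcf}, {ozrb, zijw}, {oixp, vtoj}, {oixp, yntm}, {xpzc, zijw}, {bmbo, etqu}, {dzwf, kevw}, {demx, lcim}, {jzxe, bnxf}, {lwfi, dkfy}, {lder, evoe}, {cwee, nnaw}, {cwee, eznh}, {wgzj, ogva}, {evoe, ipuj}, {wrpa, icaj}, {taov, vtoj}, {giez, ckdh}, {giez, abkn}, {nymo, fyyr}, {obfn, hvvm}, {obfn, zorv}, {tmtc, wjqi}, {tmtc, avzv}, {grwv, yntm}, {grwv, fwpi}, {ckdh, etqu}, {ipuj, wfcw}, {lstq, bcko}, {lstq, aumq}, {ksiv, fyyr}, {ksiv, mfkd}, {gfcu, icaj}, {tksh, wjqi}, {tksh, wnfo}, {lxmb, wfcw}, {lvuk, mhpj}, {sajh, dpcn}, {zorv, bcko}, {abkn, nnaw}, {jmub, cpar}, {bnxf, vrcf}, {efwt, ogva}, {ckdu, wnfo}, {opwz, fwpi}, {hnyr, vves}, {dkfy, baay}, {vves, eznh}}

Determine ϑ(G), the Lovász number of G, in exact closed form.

109*cos(pi/109)/(cos(pi/109) + 1)

N(vves) = {hnyr, eznh}, |N(vves)| = 2.
N(cpar) = {qush, jmub}, |N(cpar)| = 2.
Vertex eznh has 2 neighbors: cwee, vves.
N(bxzk) = {bxoh, wvqs}, |N(bxzk)| = 2.
G on 109 vertices is 2-regular; a single 109-cycle (edge-transitive).
Distinct eigenvalues (to 5 d.p.): [2.0, 1.99668, 1.98672, 1.97017, 1.94707, 1.9175, 1.88157, 1.83938, 1.79108, 1.73683, 1.67682, 1.61123, 1.54029, 1.46424, 1.38332, 1.2978, 1.20797, 1.11413, 1.01659, 0.91568, 0.81172, 0.70506, 0.59606, 0.48509, 0.3725, 0.25867, 0.14399, 0.02882, -0.08644, -0.20141, -0.31572, -0.42897, -0.5408, -0.65083, -0.7587, -0.86406, -0.96654, -1.06581, -1.16154, -1.25341, -1.34111, -1.42437, -1.50289, -1.57642, -1.64471, -1.70754, -1.76469, -1.81598, -1.86125, -1.90032, -1.93309, -1.95943, -1.97927, -1.99253, -1.99917].
−109·(-2*cos(pi/109)) / ((2)−(-2*cos(pi/109))) = 109*cos(pi/109)/(cos(pi/109) + 1) = ϑ(G).
Numerically 54.4887.
54 ≤ 109*cos(pi/109)/(cos(pi/109) + 1) ≤ 55: both strict.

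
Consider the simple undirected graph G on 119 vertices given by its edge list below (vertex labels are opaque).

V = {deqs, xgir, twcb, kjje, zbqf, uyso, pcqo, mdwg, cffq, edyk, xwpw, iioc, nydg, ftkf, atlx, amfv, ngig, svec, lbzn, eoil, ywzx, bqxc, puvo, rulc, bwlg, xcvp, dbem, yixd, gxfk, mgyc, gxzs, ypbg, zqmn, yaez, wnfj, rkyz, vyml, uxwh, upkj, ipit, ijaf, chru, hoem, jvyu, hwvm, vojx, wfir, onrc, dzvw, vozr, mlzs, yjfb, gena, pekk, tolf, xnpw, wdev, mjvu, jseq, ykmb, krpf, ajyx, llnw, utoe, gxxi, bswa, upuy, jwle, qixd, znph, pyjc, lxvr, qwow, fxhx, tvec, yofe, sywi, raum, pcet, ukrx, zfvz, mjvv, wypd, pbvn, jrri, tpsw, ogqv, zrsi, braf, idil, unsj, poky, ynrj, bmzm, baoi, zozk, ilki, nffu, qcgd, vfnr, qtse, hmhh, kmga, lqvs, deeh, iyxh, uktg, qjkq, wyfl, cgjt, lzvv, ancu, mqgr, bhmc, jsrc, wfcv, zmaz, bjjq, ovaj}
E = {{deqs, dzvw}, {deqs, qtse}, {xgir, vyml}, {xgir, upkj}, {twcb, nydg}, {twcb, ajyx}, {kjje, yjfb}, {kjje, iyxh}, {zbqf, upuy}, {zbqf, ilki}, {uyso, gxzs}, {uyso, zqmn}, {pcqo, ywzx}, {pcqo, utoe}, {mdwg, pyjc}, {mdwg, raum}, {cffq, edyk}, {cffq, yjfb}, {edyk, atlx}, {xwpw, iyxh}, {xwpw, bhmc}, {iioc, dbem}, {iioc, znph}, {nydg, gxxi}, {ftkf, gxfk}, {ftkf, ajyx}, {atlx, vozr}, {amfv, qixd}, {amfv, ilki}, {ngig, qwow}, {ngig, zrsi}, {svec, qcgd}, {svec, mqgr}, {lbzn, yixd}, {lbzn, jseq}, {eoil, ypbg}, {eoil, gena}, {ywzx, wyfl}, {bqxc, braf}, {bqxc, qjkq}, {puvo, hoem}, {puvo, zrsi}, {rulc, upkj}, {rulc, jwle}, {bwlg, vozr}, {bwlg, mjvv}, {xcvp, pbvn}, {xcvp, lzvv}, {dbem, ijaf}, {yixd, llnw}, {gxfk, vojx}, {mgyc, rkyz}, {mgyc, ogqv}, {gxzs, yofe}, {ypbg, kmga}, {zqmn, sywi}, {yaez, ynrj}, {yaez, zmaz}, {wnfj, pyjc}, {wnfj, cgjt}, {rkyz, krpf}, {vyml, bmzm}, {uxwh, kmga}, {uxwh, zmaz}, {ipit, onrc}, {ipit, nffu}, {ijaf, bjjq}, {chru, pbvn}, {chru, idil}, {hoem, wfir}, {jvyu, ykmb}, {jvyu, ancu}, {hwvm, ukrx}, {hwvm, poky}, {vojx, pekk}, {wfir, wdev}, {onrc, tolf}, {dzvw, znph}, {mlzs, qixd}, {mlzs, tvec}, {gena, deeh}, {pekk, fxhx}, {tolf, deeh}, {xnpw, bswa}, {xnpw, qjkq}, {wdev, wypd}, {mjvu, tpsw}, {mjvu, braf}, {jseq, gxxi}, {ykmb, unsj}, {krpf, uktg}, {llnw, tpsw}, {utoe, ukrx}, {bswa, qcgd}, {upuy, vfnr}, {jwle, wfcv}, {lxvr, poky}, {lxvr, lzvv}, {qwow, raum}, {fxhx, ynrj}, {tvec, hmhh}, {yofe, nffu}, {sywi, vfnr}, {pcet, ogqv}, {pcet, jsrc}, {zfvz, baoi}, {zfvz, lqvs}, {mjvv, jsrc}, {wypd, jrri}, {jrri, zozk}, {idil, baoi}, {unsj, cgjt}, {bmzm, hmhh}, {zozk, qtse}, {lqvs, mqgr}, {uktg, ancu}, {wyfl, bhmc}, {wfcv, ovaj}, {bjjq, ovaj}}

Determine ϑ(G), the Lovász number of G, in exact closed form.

deg(atlx) = 2; N(atlx) = {edyk, vozr}.
deg(gxfk) = 2; N(gxfk) = {ftkf, vojx}.
deg(deqs) = 2; N(deqs) = {dzvw, qtse}.
N(zrsi) = {ngig, puvo}, |N(zrsi)| = 2.
2-regular, N=119; connected 2-regular on 119 ⇒ C_{119}.
The 60 distinct eigenvalues: [2.0, 1.99721, 1.98886, 1.97496, 1.95556, 1.93071, 1.90047, 1.86494, 1.82422, 1.7784, 1.72763, 1.67205, 1.6118, 1.54707, 1.47802, 1.40485, 1.32776, 1.24698, 1.16272, 1.07522, 0.98472, 0.89148, 0.79575, 0.6978, 0.59791, 0.49636, 0.39342, 0.28938, 0.18454, 0.07918, -0.0264, -0.1319, -0.23704, -0.34152, -0.44504, -0.54733, -0.64808, -0.74704, -0.84391, -0.93843, -1.03033, -1.11936, -1.20527, -1.28782, -1.36678, -1.44194, -1.51307, -1.57999, -1.6425, -1.70043, -1.75363, -1.80194, -1.84522, -1.88337, -1.91626, -1.94381, -1.96595, -1.9826, -1.99373, -1.9993].
With N=119: ϑ(G) = 119·(-(-1)*2*cos(pi/119))/(2−(-2*cos(pi/119))) = 119*cos(pi/119)/(cos(pi/119) + 1).
ϑ(G) ≈ 59.4896.
Lovász sandwich 59 ≤ 119*cos(pi/119)/(cos(pi/119) + 1) ≤ 60: both strict.

119*cos(pi/119)/(cos(pi/119) + 1)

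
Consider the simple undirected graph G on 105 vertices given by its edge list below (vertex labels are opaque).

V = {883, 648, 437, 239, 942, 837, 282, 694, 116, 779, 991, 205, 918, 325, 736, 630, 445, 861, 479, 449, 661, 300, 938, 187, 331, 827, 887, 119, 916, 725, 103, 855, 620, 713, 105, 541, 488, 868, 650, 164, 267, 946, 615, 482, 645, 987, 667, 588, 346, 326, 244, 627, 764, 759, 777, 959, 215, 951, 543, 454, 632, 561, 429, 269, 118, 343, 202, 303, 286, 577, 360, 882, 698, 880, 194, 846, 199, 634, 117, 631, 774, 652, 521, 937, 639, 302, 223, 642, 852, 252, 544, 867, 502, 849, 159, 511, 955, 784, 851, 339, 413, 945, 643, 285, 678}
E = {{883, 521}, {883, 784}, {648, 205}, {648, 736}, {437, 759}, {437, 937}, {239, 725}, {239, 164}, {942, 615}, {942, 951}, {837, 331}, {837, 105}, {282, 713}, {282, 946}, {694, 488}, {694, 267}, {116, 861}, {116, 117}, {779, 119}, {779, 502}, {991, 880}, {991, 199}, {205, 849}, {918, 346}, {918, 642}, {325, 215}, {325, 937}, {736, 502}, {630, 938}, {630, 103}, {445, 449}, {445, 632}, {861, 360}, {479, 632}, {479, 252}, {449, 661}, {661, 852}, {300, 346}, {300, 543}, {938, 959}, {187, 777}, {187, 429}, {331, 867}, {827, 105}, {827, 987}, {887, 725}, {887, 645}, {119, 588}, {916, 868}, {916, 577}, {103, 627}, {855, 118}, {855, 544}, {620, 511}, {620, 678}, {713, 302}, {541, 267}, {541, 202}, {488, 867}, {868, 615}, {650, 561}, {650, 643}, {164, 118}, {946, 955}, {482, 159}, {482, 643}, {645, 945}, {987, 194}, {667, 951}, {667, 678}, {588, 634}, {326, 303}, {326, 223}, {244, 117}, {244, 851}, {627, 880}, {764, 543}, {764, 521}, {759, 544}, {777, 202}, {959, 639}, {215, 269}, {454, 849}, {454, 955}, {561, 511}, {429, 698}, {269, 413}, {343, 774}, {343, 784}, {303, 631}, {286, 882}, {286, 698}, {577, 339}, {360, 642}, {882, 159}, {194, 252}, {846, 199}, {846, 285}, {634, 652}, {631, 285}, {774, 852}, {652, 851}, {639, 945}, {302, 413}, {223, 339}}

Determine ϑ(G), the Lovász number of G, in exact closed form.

N(642) = {918, 360}, |N(642)| = 2.
N(779) = {119, 502}, |N(779)| = 2.
Vertex 252 has 2 neighbors: 479, 194.
Vertex 116 has 2 neighbors: 861, 117.
2-regular, N=105; a single 105-cycle (edge-transitive).
spec(A) ≈ [2.0, 1.99642, 1.98569, 1.96786, 1.94298, 1.91115, 1.87247, 1.82709, 1.77517, 1.7169, 1.65248, 1.58214, 1.50614, 1.42475, 1.33826, 1.24698, 1.15123, 1.05137, 0.94774, 0.84071, 0.73068, 0.61803, 0.50317, 0.38651, 0.26847, 0.14946, 0.02992, -0.08973, -0.20906, -0.32764, -0.44504, -0.56085, -0.67466, -0.78605, -0.89463, -1.0, -1.10179, -1.19964, -1.2932, -1.38213, -1.4661, -1.54483, -1.61803, -1.68544, -1.74682, -1.80194, -1.85061, -1.89265, -1.92793, -1.9563, -1.97766, -1.99195, -1.9991] (distinct, 5 d.p.).
Lovász: ϑ = −105(-2*cos(pi/105))/(2+-(-1)*2*cos(pi/105)) = 105*cos(pi/105)/(cos(pi/105) + 1).
ϑ(G) ≈ 52.488249.
Check 52 ≤ 105*cos(pi/105)/(cos(pi/105) + 1) ≤ 53: both strict.

105*cos(pi/105)/(cos(pi/105) + 1)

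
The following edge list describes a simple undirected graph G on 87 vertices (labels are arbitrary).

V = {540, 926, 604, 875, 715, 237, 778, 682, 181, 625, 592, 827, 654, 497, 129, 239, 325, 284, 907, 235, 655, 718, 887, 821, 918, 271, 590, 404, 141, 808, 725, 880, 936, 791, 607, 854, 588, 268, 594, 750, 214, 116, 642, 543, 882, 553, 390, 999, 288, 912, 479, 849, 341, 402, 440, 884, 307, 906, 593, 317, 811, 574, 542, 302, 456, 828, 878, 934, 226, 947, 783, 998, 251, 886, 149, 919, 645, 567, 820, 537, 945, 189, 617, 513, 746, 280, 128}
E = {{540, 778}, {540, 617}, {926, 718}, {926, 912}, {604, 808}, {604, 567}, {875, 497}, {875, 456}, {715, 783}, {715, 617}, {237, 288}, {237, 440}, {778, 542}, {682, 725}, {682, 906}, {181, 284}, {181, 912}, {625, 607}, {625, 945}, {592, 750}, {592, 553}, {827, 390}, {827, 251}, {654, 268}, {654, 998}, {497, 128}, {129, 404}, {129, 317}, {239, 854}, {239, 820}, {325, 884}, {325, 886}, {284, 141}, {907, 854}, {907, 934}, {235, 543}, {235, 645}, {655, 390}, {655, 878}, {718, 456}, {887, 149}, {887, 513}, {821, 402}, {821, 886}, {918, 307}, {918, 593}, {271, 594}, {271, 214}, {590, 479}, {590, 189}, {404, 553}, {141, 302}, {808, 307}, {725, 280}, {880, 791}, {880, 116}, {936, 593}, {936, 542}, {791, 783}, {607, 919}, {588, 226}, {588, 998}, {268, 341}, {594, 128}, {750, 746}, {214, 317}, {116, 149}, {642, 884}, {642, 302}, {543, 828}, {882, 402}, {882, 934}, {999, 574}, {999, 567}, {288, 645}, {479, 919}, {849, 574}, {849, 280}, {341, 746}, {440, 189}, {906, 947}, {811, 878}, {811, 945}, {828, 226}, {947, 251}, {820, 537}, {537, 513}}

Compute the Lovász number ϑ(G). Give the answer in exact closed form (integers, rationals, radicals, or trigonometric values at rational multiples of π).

N(116) = {880, 149}, |N(116)| = 2.
N(284) = {181, 141}, |N(284)| = 2.
deg(214) = 2; N(214) = {271, 317}.
N(189) = {590, 440}, |N(189)| = 2.
deg(v) = 2 for all v (|V|=87); the odd cycle C_{87}.
A has 44 distinct eigenvalues ≈ [2.0, 1.995, 1.979, 1.953, 1.917, 1.871, 1.815, 1.75, 1.675, 1.592, 1.501, 1.401, 1.295, 1.181, 1.062, 0.937, 0.807, 0.673, 0.535, 0.395, 0.252, 0.108, -0.036, -0.18, -0.324, -0.465, -0.604, -0.74, -0.872, -1.0, -1.122, -1.239, -1.349, -1.452, -1.547, -1.635, -1.714, -1.784, -1.844, -1.895, -1.936, -1.967, -1.988, -1.999].
With N=87: ϑ(G) = 87·(-(-1)*2*cos(pi/87))/(2−(-2*cos(pi/87))) = 87*cos(pi/87)/(cos(pi/87) + 1).
≈ 43.48581645 (to 8 d.p.).
43 ≤ 87*cos(pi/87)/(cos(pi/87) + 1) ≤ 44: both strict.

87*cos(pi/87)/(cos(pi/87) + 1)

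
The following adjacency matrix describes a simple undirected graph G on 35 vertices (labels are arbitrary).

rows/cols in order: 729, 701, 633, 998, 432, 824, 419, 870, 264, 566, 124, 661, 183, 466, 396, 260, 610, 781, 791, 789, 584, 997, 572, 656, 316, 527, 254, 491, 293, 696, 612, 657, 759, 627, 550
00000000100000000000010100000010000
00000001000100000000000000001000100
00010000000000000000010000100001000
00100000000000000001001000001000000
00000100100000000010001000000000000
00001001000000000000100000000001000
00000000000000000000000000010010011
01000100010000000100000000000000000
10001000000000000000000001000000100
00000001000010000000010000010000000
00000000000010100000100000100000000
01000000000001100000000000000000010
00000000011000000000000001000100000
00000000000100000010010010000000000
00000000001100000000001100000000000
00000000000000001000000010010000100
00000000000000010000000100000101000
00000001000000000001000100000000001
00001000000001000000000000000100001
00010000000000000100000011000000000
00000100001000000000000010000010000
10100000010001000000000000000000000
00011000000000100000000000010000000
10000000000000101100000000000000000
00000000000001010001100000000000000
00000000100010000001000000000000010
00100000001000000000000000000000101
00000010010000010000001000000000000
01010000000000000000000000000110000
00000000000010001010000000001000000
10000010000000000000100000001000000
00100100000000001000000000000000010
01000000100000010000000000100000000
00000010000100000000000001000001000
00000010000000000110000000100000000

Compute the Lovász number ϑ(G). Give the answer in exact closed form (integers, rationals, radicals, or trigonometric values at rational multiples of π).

15

Vertex 254 has 4 neighbors: 633, 124, 759, 550.
Vertex 419 has 4 neighbors: 491, 612, 627, 550.
N(824) = {432, 870, 584, 657}, |N(824)| = 4.
N(264) = {729, 432, 527, 759}, |N(264)| = 4.
Regular of degree 4 on 35 vertices: Kneser-type, 3-subsets of [7].
A has 4 distinct eigenvalues ≈ [4.0, 2.0, -1.0, -3.0].
With N=35: ϑ(G) = 35·(-1*(-3))/(4−(-3)) = 15.
Numerically 15.00000.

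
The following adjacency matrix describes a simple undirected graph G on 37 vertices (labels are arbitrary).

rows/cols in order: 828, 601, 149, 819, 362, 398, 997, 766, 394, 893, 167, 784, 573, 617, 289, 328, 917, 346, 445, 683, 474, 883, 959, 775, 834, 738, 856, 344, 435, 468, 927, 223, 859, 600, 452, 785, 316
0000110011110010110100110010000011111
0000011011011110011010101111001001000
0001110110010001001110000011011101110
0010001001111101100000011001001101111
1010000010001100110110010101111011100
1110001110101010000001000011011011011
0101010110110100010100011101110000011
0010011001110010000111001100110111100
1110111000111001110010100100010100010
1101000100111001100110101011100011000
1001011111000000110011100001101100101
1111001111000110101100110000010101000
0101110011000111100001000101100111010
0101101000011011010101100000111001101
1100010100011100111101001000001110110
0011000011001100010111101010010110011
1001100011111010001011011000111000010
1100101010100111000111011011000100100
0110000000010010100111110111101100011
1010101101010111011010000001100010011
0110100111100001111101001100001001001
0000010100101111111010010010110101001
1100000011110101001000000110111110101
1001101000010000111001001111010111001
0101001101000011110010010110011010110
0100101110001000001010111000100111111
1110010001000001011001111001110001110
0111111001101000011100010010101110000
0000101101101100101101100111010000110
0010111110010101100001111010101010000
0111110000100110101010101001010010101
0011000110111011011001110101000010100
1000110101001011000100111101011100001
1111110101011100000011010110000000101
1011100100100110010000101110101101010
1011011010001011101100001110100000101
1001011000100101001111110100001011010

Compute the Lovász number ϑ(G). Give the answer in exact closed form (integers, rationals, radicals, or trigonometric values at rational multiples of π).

sqrt(37)

deg(328) = 18; N(328) = {149, 819, 394, 893, 573, 617, 346, 683, 474, 883, 959, 834, 856, 468, 223, 859, 785, 316}.
N(856) = {828, 601, 149, 398, 893, 328, 346, 445, 883, 959, 775, 834, 344, 435, 468, 600, 452, 785}, |N(856)| = 18.
deg(819) = 18; N(819) = {149, 997, 893, 167, 784, 573, 617, 328, 917, 775, 834, 344, 927, 223, 600, 452, 785, 316}.
Vertex 785 has 18 neighbors: 828, 149, 819, 398, 997, 394, 573, 289, 328, 917, 445, 683, 834, 738, 856, 435, 452, 316.
Every vertex has degree 18 (N=37); strongly regular (37,18,8,9).
A has 3 distinct eigenvalues ≈ [18.0, 2.54138, -3.54138].
Lovász (edge-transitive): ϑ = −37·(-sqrt(37)/2 - 1/2)/((18)−(-sqrt(37)/2 - 1/2)) = sqrt(37).
≈ 6.0827625 (to 7 d.p.).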